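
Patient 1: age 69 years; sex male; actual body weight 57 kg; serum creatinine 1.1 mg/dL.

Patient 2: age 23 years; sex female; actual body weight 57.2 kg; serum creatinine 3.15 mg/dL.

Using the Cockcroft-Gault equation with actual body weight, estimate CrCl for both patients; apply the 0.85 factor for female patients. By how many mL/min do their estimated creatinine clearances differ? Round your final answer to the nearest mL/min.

26 mL/min

Patient 1: CrCl = (140 − 69) × 57 / (72 × 1.1) = 4047.0 / 79.20 ≈ 51.1 mL/min
Patient 2: CrCl = (140 − 23) × 57.2 / (72 × 3.15) × 0.85 = 6692.4 / 226.80 × 0.85 ≈ 25.1 mL/min
|51.1 − 25.1| = 26.0 mL/min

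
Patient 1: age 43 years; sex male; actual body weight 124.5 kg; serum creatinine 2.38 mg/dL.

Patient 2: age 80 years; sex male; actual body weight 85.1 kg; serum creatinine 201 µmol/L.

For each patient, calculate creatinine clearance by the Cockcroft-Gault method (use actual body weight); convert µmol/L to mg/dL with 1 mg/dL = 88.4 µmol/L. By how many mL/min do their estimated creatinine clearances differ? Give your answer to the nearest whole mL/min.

39 mL/min

Patient 1: CrCl = (140 − 43) × 124.5 / (72 × 2.38) = 12076.5 / 171.36 ≈ 70.5 mL/min
Patient 2: SCr = 201 / 88.4 = 2.274 mg/dL
Patient 2: CrCl = (140 − 80) × 85.1 / (72 × 2.274) = 5106.0 / 163.73 ≈ 31.2 mL/min
|70.5 − 31.2| = 39.3 mL/min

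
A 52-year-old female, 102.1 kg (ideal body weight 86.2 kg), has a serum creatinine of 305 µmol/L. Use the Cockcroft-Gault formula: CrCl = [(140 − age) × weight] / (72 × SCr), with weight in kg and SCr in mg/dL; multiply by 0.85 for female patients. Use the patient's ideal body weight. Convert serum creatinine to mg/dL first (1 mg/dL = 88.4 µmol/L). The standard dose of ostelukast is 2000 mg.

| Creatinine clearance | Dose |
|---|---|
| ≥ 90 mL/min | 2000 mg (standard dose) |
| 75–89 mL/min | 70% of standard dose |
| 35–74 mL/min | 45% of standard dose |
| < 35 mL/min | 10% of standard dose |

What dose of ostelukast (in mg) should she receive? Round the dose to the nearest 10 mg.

200 mg

SCr = 305 / 88.4 = 3.45 mg/dL
CrCl = (140 − 52) × 86.2 / (72 × 3.45) × 0.85 = 7585.6 / 248.40 × 0.85 ≈ 26.0 mL/min
CrCl ≈ 26 mL/min → bracket < 35 mL/min.
10% of 2000 mg = 200 mg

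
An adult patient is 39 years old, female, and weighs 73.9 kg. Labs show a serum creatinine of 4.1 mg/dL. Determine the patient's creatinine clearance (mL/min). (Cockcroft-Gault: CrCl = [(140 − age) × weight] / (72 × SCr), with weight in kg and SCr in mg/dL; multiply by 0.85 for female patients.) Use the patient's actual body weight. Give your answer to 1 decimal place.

21.5 mL/min

CrCl = (140 − 39) × 73.9 / (72 × 4.1) × 0.85 = 7463.9 / 295.20 × 0.85 ≈ 21.5 mL/min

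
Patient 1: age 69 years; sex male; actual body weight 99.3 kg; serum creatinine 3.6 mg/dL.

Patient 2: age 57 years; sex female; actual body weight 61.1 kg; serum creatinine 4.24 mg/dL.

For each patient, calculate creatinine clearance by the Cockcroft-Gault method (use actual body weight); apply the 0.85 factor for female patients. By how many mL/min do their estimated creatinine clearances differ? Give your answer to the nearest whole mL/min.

Patient 1: CrCl = (140 − 69) × 99.3 / (72 × 3.6) = 7050.3 / 259.20 ≈ 27.2 mL/min
Patient 2: CrCl = (140 − 57) × 61.1 / (72 × 4.24) × 0.85 = 5071.3 / 305.28 × 0.85 ≈ 14.1 mL/min
|27.2 − 14.1| = 13.1 mL/min

13 mL/min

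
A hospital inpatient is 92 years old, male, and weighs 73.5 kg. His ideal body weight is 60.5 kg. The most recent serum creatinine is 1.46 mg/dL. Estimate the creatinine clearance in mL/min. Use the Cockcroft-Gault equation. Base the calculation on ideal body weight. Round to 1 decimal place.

27.6 mL/min

CrCl = (140 − 92) × 60.5 / (72 × 1.46) = 2904.0 / 105.12 ≈ 27.6 mL/min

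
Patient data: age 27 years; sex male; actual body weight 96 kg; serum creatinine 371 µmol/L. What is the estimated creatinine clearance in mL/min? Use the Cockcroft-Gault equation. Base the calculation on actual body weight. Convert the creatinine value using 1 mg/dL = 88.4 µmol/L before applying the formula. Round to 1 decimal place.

SCr = 371 / 88.4 = 4.197 mg/dL
CrCl = (140 − 27) × 96 / (72 × 4.197) = 10848.0 / 302.18 ≈ 35.9 mL/min

35.9 mL/min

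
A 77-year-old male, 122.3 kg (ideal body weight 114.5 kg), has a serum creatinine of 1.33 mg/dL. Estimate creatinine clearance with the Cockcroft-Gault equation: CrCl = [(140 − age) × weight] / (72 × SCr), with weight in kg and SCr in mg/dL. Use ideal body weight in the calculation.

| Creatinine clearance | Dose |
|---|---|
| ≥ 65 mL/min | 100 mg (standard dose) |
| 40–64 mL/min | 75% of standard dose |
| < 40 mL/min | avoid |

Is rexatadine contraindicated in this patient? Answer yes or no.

no

CrCl = (140 − 77) × 114.5 / (72 × 1.33) = 7213.5 / 95.76 ≈ 75.3 mL/min
CrCl ≈ 75 mL/min, which is ≥ 40 mL/min.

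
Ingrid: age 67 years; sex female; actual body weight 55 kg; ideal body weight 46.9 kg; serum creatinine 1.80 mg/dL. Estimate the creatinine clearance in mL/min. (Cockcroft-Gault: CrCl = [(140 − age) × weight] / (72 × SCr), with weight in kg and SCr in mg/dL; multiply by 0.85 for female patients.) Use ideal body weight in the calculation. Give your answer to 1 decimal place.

22.5 mL/min

CrCl = (140 − 67) × 46.9 / (72 × 1.8) × 0.85 = 3423.7 / 129.60 × 0.85 ≈ 22.5 mL/min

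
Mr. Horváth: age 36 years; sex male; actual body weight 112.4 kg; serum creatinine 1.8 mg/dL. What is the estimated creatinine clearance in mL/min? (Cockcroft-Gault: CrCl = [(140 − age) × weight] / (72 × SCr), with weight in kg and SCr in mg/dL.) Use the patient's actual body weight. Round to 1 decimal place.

CrCl = (140 − 36) × 112.4 / (72 × 1.8) = 11689.6 / 129.60 ≈ 90.2 mL/min

90.2 mL/min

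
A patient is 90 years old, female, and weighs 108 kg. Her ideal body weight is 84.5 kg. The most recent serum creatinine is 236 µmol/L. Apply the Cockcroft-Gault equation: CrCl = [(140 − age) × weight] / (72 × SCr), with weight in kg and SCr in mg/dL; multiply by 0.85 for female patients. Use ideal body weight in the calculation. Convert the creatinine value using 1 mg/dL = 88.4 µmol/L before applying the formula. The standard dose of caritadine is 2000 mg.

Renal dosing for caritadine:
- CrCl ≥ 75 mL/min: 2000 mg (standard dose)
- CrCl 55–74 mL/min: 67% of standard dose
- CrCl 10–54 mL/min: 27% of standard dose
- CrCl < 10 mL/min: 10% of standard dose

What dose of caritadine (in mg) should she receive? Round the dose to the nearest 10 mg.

SCr = 236 / 88.4 = 2.67 mg/dL
CrCl = (140 − 90) × 84.5 / (72 × 2.67) × 0.85 = 4225.0 / 192.24 × 0.85 ≈ 18.7 mL/min
CrCl ≈ 19 mL/min → bracket 10–54 mL/min.
27% of 2000 mg = 540 mg

540 mg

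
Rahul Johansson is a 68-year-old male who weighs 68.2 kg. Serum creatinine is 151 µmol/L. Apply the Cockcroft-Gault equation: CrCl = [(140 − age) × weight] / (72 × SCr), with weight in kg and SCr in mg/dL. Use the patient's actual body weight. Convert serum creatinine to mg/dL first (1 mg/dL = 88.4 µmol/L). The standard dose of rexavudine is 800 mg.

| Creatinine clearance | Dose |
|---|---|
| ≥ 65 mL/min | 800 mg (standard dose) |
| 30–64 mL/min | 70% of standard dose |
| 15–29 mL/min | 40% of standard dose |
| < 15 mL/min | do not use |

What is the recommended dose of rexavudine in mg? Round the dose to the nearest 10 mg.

560 mg

SCr = 151 / 88.4 = 1.708 mg/dL
CrCl = (140 − 68) × 68.2 / (72 × 1.708) = 4910.4 / 122.98 ≈ 39.9 mL/min
CrCl ≈ 40 mL/min → bracket 30–64 mL/min.
70% of 800 mg = 560 mg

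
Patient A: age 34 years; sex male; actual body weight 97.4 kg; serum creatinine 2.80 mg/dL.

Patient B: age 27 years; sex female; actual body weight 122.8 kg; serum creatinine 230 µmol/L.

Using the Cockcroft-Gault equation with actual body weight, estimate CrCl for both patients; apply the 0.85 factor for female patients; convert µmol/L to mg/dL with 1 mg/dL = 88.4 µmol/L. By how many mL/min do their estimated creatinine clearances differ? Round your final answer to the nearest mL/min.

Patient A: CrCl = (140 − 34) × 97.4 / (72 × 2.8) = 10324.4 / 201.60 ≈ 51.2 mL/min
Patient B: SCr = 230 / 88.4 = 2.602 mg/dL
Patient B: CrCl = (140 − 27) × 122.8 / (72 × 2.602) × 0.85 = 13876.4 / 187.34 × 0.85 ≈ 63.0 mL/min
|51.2 − 63.0| = 11.8 mL/min

12 mL/min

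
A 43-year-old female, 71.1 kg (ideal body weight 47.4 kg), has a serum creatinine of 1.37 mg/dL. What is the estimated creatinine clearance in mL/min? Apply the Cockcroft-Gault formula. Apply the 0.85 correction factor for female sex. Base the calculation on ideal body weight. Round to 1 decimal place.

CrCl = (140 − 43) × 47.4 / (72 × 1.37) × 0.85 = 4597.8 / 98.64 × 0.85 ≈ 39.6 mL/min

39.6 mL/min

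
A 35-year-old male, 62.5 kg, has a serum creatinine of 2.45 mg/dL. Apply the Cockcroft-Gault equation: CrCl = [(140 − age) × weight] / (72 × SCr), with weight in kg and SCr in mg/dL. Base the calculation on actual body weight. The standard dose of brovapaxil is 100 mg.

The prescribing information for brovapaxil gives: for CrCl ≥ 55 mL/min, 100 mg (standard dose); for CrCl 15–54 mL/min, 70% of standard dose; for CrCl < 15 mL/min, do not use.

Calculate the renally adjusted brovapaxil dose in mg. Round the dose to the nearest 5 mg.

CrCl = (140 − 35) × 62.5 / (72 × 2.45) = 6562.5 / 176.40 ≈ 37.2 mL/min
CrCl ≈ 37 mL/min → bracket 15–54 mL/min.
70% of 100 mg = 70 mg

70 mg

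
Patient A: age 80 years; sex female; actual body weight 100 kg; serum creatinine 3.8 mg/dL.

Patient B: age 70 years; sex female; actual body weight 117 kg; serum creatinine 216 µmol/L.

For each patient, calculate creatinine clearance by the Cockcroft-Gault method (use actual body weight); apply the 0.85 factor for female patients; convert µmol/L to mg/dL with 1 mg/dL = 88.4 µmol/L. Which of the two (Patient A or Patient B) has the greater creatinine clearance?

Patient B

Patient A: CrCl = (140 − 80) × 100 / (72 × 3.8) × 0.85 = 6000.0 / 273.60 × 0.85 ≈ 18.6 mL/min
Patient B: SCr = 216 / 88.4 = 2.443 mg/dL
Patient B: CrCl = (140 − 70) × 117 / (72 × 2.443) × 0.85 = 8190.0 / 175.90 × 0.85 ≈ 39.6 mL/min
18.6 vs 39.6 mL/min → Patient B is higher.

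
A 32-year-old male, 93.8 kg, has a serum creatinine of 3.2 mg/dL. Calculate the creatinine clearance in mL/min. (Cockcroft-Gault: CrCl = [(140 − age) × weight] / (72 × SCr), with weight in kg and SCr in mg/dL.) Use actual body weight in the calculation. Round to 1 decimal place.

CrCl = (140 − 32) × 93.8 / (72 × 3.2) = 10130.4 / 230.40 ≈ 44.0 mL/min

44.0 mL/min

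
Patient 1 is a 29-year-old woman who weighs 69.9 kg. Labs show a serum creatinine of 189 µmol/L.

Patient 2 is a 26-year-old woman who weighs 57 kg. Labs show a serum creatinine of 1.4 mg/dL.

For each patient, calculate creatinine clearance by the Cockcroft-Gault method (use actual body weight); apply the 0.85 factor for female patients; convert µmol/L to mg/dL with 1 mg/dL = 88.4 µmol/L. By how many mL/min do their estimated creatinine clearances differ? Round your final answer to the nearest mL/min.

12 mL/min

Patient 1: SCr = 189 / 88.4 = 2.138 mg/dL
Patient 1: CrCl = (140 − 29) × 69.9 / (72 × 2.138) × 0.85 = 7758.9 / 153.94 × 0.85 ≈ 42.8 mL/min
Patient 2: CrCl = (140 − 26) × 57 / (72 × 1.4) × 0.85 = 6498.0 / 100.80 × 0.85 ≈ 54.8 mL/min
|42.8 − 54.8| = 12.0 mL/min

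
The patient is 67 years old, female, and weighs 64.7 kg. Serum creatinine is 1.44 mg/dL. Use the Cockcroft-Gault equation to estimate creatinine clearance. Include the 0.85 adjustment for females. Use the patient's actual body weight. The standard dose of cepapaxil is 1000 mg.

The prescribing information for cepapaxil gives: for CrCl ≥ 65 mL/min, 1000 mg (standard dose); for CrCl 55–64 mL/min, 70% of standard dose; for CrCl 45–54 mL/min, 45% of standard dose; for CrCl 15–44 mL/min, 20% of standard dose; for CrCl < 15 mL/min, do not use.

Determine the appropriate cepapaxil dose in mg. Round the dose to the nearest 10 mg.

200 mg

CrCl = (140 − 67) × 64.7 / (72 × 1.44) × 0.85 = 4723.1 / 103.68 × 0.85 ≈ 38.7 mL/min
CrCl ≈ 39 mL/min → bracket 15–44 mL/min.
20% of 1000 mg = 200 mg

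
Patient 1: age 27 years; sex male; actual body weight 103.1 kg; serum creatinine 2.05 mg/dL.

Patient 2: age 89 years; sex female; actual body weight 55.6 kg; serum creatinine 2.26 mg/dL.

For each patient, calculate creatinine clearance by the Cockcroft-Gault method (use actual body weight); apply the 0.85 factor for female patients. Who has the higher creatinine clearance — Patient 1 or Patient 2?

Patient 1

Patient 1: CrCl = (140 − 27) × 103.1 / (72 × 2.05) = 11650.3 / 147.60 ≈ 78.9 mL/min
Patient 2: CrCl = (140 − 89) × 55.6 / (72 × 2.26) × 0.85 = 2835.6 / 162.72 × 0.85 ≈ 14.8 mL/min
78.9 vs 14.8 mL/min → Patient 1 is higher.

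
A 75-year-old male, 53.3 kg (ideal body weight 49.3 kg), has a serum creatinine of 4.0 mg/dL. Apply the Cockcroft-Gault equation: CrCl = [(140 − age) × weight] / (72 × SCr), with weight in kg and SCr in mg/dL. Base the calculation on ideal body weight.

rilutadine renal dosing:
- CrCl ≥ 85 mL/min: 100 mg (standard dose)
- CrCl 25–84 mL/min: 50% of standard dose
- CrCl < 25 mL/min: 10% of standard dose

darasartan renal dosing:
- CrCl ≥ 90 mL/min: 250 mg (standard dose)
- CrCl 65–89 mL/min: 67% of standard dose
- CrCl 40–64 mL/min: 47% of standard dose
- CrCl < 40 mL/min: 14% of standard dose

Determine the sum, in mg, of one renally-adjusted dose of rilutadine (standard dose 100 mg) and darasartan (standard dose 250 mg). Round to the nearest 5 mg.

45 mg

CrCl = (140 − 75) × 49.3 / (72 × 4) = 3204.5 / 288.00 ≈ 11.1 mL/min
CrCl ≈ 11 mL/min.
rilutadine: < 25 mL/min → 10% of 100 mg = 10 mg.
darasartan: < 40 mL/min → 14% of 250 mg = 35 mg.
Total = 10 + 35 = 45 mg.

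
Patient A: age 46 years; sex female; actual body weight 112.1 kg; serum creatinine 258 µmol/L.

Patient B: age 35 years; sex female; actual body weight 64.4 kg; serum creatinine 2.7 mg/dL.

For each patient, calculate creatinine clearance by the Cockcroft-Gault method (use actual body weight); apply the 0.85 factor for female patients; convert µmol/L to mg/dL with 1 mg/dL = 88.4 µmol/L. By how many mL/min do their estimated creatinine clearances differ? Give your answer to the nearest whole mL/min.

13 mL/min

Patient A: SCr = 258 / 88.4 = 2.919 mg/dL
Patient A: CrCl = (140 − 46) × 112.1 / (72 × 2.919) × 0.85 = 10537.4 / 210.17 × 0.85 ≈ 42.6 mL/min
Patient B: CrCl = (140 − 35) × 64.4 / (72 × 2.7) × 0.85 = 6762.0 / 194.40 × 0.85 ≈ 29.6 mL/min
|42.6 − 29.6| = 13.0 mL/min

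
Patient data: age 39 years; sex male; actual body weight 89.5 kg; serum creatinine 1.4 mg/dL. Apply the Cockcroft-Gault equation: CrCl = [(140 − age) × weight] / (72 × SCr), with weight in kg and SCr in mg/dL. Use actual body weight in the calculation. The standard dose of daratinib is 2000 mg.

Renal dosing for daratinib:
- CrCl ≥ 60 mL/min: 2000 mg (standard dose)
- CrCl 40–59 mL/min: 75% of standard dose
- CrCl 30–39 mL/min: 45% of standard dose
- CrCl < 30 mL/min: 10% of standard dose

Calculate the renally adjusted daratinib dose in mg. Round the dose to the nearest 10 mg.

2000 mg

CrCl = (140 − 39) × 89.5 / (72 × 1.4) = 9039.5 / 100.80 ≈ 89.7 mL/min
CrCl ≈ 90 mL/min → bracket ≥ 60 mL/min.
100% of 2000 mg = 2000 mg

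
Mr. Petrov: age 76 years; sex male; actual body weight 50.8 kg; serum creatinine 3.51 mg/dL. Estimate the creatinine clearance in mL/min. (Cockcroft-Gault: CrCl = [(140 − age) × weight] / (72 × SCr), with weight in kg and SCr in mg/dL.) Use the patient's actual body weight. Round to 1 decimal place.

12.9 mL/min

CrCl = (140 − 76) × 50.8 / (72 × 3.51) = 3251.2 / 252.72 ≈ 12.9 mL/min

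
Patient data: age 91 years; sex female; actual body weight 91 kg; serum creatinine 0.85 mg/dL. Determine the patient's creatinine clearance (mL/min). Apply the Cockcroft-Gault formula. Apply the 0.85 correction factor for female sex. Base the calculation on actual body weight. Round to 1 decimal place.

CrCl = (140 − 91) × 91 / (72 × 0.85) × 0.85 = 4459.0 / 61.20 × 0.85 ≈ 61.9 mL/min

61.9 mL/min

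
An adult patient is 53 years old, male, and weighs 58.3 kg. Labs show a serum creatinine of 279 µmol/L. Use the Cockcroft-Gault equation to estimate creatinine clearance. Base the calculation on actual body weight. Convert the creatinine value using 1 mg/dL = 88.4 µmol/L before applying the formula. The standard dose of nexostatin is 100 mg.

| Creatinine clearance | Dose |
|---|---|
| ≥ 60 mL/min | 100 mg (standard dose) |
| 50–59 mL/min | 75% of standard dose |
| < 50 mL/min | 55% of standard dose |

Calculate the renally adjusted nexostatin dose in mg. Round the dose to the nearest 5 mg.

55 mg

SCr = 279 / 88.4 = 3.156 mg/dL
CrCl = (140 − 53) × 58.3 / (72 × 3.156) = 5072.1 / 227.23 ≈ 22.3 mL/min
CrCl ≈ 22 mL/min → bracket < 50 mL/min.
55% of 100 mg = 55 mg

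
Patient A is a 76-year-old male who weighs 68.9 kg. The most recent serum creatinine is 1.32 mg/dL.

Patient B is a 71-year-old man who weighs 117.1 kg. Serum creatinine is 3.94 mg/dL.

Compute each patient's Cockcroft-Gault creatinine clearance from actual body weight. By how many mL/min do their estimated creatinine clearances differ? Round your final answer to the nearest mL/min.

18 mL/min

Patient A: CrCl = (140 − 76) × 68.9 / (72 × 1.32) = 4409.6 / 95.04 ≈ 46.4 mL/min
Patient B: CrCl = (140 − 71) × 117.1 / (72 × 3.94) = 8079.9 / 283.68 ≈ 28.5 mL/min
|46.4 − 28.5| = 17.9 mL/min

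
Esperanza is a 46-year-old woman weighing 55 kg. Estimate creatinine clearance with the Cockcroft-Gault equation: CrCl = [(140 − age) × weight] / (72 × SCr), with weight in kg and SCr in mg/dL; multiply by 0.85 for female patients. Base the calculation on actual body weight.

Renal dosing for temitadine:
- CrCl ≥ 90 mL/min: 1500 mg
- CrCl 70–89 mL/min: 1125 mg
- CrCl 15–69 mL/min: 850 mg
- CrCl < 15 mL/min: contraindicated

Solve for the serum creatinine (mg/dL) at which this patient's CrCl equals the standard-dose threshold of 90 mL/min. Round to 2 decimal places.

Standard dose requires CrCl ≥ 90 mL/min.
Set (140 − 46) × 55 × 0.85 / (72 × SCr) = 90
SCr = (140 − 46) × 55 × 0.85 / (72 × 90) = 0.678 mg/dL

0.68 mg/dL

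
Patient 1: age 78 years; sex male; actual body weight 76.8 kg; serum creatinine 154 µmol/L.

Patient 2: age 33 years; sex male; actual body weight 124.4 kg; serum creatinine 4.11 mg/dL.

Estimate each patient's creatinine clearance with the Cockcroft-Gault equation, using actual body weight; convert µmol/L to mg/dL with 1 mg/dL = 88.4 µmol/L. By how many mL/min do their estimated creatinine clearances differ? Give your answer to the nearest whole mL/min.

7 mL/min

Patient 1: SCr = 154 / 88.4 = 1.742 mg/dL
Patient 1: CrCl = (140 − 78) × 76.8 / (72 × 1.742) = 4761.6 / 125.42 ≈ 38.0 mL/min
Patient 2: CrCl = (140 − 33) × 124.4 / (72 × 4.11) = 13310.8 / 295.92 ≈ 45.0 mL/min
|38.0 − 45.0| = 7.0 mL/min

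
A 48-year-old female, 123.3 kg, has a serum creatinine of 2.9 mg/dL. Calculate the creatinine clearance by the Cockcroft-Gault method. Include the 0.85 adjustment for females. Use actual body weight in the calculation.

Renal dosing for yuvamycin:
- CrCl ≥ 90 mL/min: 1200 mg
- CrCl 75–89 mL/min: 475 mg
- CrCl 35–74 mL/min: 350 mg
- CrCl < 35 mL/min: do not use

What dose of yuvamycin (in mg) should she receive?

CrCl = (140 − 48) × 123.3 / (72 × 2.9) × 0.85 = 11343.6 / 208.80 × 0.85 ≈ 46.2 mL/min
CrCl ≈ 46 mL/min → bracket 35–74 mL/min.
Dose for this bracket: 350 mg.

350 mg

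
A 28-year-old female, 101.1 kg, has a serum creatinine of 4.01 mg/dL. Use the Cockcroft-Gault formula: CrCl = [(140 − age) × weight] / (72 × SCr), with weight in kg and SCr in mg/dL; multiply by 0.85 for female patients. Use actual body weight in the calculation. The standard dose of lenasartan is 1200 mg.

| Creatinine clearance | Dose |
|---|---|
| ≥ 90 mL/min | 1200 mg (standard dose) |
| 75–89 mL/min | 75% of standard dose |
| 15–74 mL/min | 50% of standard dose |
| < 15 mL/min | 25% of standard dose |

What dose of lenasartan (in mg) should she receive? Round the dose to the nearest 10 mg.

600 mg

CrCl = (140 − 28) × 101.1 / (72 × 4.01) × 0.85 = 11323.2 / 288.72 × 0.85 ≈ 33.3 mL/min
CrCl ≈ 33 mL/min → bracket 15–74 mL/min.
50% of 1200 mg = 600 mg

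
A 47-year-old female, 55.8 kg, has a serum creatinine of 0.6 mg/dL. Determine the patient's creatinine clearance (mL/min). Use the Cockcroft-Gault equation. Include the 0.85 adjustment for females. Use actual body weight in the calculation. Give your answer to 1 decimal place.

CrCl = (140 − 47) × 55.8 / (72 × 0.6) × 0.85 = 5189.4 / 43.20 × 0.85 ≈ 102.1 mL/min

102.1 mL/min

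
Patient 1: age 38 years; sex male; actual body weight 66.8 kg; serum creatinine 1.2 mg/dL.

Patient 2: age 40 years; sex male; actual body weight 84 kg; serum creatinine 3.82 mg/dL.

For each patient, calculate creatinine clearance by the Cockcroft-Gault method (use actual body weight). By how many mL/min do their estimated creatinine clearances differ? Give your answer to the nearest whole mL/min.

Patient 1: CrCl = (140 − 38) × 66.8 / (72 × 1.2) = 6813.6 / 86.40 ≈ 78.9 mL/min
Patient 2: CrCl = (140 − 40) × 84 / (72 × 3.82) = 8400.0 / 275.04 ≈ 30.5 mL/min
|78.9 − 30.5| = 48.4 mL/min

48 mL/min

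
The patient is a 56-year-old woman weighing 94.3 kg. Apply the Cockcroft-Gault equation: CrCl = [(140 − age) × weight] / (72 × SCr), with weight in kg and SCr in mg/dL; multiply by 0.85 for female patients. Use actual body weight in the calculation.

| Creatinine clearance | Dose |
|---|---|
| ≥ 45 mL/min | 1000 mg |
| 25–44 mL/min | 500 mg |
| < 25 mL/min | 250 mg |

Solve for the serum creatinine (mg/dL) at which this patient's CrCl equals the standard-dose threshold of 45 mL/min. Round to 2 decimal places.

2.08 mg/dL

Standard dose requires CrCl ≥ 45 mL/min.
Set (140 − 56) × 94.3 × 0.85 / (72 × SCr) = 45
SCr = (140 − 56) × 94.3 × 0.85 / (72 × 45) = 2.078 mg/dL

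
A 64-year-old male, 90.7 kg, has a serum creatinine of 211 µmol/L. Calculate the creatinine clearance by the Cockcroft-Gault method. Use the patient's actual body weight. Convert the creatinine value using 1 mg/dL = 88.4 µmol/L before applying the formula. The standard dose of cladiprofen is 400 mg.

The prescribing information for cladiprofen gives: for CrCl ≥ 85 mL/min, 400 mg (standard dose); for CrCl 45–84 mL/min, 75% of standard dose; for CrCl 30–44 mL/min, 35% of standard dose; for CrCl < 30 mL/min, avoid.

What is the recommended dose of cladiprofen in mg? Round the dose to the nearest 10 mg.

140 mg

SCr = 211 / 88.4 = 2.387 mg/dL
CrCl = (140 − 64) × 90.7 / (72 × 2.387) = 6893.2 / 171.86 ≈ 40.1 mL/min
CrCl ≈ 40 mL/min → bracket 30–44 mL/min.
35% of 400 mg = 140 mg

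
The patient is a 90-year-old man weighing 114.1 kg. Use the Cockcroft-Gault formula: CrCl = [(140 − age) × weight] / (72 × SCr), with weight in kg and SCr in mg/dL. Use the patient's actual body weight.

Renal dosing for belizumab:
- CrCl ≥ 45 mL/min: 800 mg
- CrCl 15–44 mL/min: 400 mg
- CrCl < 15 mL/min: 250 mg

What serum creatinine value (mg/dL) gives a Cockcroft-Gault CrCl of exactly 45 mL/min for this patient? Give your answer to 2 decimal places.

1.76 mg/dL

Standard dose requires CrCl ≥ 45 mL/min.
Set (140 − 90) × 114.1 / (72 × SCr) = 45
SCr = (140 − 90) × 114.1 / (72 × 45) = 1.761 mg/dL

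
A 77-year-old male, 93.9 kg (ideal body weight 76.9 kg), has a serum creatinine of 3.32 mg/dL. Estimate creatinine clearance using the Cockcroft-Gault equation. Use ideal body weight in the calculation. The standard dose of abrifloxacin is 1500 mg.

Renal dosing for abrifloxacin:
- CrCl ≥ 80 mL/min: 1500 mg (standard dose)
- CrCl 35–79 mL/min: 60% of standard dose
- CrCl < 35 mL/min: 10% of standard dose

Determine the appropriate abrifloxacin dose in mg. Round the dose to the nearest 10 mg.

150 mg

CrCl = (140 − 77) × 76.9 / (72 × 3.32) = 4844.7 / 239.04 ≈ 20.3 mL/min
CrCl ≈ 20 mL/min → bracket < 35 mL/min.
10% of 1500 mg = 150 mg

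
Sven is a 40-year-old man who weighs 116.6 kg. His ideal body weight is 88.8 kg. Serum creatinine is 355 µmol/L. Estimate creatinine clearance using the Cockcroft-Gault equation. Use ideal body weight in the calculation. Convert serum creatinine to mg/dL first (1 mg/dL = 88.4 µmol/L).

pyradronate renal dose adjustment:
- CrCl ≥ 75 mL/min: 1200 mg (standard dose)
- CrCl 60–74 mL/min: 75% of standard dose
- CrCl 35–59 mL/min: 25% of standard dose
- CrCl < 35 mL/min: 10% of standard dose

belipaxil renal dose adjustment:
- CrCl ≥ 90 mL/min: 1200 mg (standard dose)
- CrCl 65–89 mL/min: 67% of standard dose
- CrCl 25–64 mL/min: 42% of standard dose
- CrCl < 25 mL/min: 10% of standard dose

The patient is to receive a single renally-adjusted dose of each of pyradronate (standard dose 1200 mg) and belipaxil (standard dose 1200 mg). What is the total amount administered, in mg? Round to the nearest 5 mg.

625 mg

SCr = 355 / 88.4 = 4.016 mg/dL
CrCl = (140 − 40) × 88.8 / (72 × 4.016) = 8880.0 / 289.15 ≈ 30.7 mL/min
CrCl ≈ 31 mL/min.
pyradronate: < 35 mL/min → 10% of 1200 mg = 120 mg.
belipaxil: 25–64 mL/min → 42% of 1200 mg = 504 mg.
Total = 120 + 504 = 624 mg.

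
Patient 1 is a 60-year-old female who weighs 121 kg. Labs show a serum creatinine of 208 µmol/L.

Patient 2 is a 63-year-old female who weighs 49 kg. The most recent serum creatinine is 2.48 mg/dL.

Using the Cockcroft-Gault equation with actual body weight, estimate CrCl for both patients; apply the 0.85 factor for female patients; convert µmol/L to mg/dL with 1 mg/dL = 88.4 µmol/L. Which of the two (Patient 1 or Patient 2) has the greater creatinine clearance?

Patient 1: SCr = 208 / 88.4 = 2.353 mg/dL
Patient 1: CrCl = (140 − 60) × 121 / (72 × 2.353) × 0.85 = 9680.0 / 169.42 × 0.85 ≈ 48.6 mL/min
Patient 2: CrCl = (140 − 63) × 49 / (72 × 2.48) × 0.85 = 3773.0 / 178.56 × 0.85 ≈ 18.0 mL/min
48.6 vs 18.0 mL/min → Patient 1 is higher.

Patient 1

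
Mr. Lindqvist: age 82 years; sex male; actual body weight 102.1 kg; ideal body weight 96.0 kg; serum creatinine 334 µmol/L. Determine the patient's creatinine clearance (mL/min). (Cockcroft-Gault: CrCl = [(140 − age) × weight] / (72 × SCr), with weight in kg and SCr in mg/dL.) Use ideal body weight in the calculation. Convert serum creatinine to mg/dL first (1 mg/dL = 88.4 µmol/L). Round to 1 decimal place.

20.5 mL/min

SCr = 334 / 88.4 = 3.778 mg/dL
CrCl = (140 − 82) × 96 / (72 × 3.778) = 5568.0 / 272.02 ≈ 20.5 mL/min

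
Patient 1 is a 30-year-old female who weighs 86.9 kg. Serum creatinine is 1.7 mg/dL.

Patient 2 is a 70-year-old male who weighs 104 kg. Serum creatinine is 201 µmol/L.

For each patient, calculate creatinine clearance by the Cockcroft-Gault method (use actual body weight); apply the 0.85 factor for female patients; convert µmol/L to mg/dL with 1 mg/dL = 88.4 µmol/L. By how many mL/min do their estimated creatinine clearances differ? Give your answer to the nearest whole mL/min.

22 mL/min

Patient 1: CrCl = (140 − 30) × 86.9 / (72 × 1.7) × 0.85 = 9559.0 / 122.40 × 0.85 ≈ 66.4 mL/min
Patient 2: SCr = 201 / 88.4 = 2.274 mg/dL
Patient 2: CrCl = (140 − 70) × 104 / (72 × 2.274) = 7280.0 / 163.73 ≈ 44.5 mL/min
|66.4 − 44.5| = 21.9 mL/min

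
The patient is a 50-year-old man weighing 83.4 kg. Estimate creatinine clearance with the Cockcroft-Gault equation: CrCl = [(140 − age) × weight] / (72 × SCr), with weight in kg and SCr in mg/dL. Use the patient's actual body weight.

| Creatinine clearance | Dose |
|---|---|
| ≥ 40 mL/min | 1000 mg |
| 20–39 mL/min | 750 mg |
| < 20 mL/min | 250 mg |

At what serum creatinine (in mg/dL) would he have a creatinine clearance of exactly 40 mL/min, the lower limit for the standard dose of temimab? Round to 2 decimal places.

Standard dose requires CrCl ≥ 40 mL/min.
Set (140 − 50) × 83.4 / (72 × SCr) = 40
SCr = (140 − 50) × 83.4 / (72 × 40) = 2.606 mg/dL

2.61 mg/dL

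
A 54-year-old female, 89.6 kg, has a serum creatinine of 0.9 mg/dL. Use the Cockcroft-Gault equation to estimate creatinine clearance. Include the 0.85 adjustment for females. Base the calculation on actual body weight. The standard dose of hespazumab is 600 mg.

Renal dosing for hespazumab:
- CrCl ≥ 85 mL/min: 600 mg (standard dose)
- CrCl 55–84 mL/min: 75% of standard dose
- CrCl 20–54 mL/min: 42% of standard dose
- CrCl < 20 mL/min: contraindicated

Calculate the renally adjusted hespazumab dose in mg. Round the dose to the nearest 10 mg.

CrCl = (140 − 54) × 89.6 / (72 × 0.9) × 0.85 = 7705.6 / 64.80 × 0.85 ≈ 101.1 mL/min
CrCl ≈ 101 mL/min → bracket ≥ 85 mL/min.
100% of 600 mg = 600 mg

600 mg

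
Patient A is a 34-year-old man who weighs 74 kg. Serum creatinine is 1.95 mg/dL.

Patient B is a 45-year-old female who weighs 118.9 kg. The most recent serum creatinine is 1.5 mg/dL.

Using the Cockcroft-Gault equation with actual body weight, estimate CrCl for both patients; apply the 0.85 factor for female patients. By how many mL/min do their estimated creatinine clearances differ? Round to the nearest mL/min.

33 mL/min

Patient A: CrCl = (140 − 34) × 74 / (72 × 1.95) = 7844.0 / 140.40 ≈ 55.9 mL/min
Patient B: CrCl = (140 − 45) × 118.9 / (72 × 1.5) × 0.85 = 11295.5 / 108.00 × 0.85 ≈ 88.9 mL/min
|55.9 − 88.9| = 33.0 mL/min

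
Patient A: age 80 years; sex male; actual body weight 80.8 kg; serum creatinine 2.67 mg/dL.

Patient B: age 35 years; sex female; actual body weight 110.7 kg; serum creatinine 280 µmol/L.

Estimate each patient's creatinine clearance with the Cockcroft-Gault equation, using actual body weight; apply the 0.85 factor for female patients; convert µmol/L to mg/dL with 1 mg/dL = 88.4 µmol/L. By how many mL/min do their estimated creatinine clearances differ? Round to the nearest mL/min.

18 mL/min

Patient A: CrCl = (140 − 80) × 80.8 / (72 × 2.67) = 4848.0 / 192.24 ≈ 25.2 mL/min
Patient B: SCr = 280 / 88.4 = 3.167 mg/dL
Patient B: CrCl = (140 − 35) × 110.7 / (72 × 3.167) × 0.85 = 11623.5 / 228.02 × 0.85 ≈ 43.3 mL/min
|25.2 − 43.3| = 18.1 mL/min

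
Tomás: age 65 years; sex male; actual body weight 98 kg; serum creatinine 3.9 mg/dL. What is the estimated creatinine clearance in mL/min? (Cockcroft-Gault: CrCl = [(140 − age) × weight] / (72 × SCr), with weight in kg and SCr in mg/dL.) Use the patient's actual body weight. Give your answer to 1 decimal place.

CrCl = (140 − 65) × 98 / (72 × 3.9) = 7350.0 / 280.80 ≈ 26.2 mL/min

26.2 mL/min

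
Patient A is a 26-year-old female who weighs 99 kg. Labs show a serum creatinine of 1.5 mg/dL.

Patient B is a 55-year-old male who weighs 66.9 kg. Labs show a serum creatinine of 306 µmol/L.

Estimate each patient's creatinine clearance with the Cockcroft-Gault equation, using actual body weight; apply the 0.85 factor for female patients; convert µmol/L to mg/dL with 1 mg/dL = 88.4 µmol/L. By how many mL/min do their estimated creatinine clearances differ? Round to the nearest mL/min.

Patient A: CrCl = (140 − 26) × 99 / (72 × 1.5) × 0.85 = 11286.0 / 108.00 × 0.85 ≈ 88.8 mL/min
Patient B: SCr = 306 / 88.4 = 3.462 mg/dL
Patient B: CrCl = (140 − 55) × 66.9 / (72 × 3.462) = 5686.5 / 249.26 ≈ 22.8 mL/min
|88.8 − 22.8| = 66.0 mL/min

66 mL/min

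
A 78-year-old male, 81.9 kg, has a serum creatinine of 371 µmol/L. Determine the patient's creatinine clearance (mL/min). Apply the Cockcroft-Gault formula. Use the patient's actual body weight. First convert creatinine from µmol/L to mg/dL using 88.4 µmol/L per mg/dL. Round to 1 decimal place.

SCr = 371 / 88.4 = 4.197 mg/dL
CrCl = (140 − 78) × 81.9 / (72 × 4.197) = 5077.8 / 302.18 ≈ 16.8 mL/min

16.8 mL/min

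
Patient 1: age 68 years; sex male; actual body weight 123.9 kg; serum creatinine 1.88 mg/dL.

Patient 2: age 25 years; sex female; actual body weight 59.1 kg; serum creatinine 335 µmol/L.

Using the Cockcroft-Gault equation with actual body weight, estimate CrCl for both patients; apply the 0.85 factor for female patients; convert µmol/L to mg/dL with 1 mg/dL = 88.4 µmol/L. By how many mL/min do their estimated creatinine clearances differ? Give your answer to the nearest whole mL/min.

45 mL/min

Patient 1: CrCl = (140 − 68) × 123.9 / (72 × 1.88) = 8920.8 / 135.36 ≈ 65.9 mL/min
Patient 2: SCr = 335 / 88.4 = 3.79 mg/dL
Patient 2: CrCl = (140 − 25) × 59.1 / (72 × 3.79) × 0.85 = 6796.5 / 272.88 × 0.85 ≈ 21.2 mL/min
|65.9 − 21.2| = 44.7 mL/min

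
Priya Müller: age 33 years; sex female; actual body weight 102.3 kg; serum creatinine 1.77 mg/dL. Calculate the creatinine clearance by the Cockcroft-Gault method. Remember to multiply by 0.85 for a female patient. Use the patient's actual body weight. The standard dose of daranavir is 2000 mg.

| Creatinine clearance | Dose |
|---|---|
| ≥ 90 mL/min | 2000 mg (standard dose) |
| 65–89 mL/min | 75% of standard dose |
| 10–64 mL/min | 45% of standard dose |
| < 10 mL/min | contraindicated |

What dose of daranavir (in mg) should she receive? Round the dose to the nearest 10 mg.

CrCl = (140 − 33) × 102.3 / (72 × 1.77) × 0.85 = 10946.1 / 127.44 × 0.85 ≈ 73.0 mL/min
CrCl ≈ 73 mL/min → bracket 65–89 mL/min.
75% of 2000 mg = 1500 mg

1500 mg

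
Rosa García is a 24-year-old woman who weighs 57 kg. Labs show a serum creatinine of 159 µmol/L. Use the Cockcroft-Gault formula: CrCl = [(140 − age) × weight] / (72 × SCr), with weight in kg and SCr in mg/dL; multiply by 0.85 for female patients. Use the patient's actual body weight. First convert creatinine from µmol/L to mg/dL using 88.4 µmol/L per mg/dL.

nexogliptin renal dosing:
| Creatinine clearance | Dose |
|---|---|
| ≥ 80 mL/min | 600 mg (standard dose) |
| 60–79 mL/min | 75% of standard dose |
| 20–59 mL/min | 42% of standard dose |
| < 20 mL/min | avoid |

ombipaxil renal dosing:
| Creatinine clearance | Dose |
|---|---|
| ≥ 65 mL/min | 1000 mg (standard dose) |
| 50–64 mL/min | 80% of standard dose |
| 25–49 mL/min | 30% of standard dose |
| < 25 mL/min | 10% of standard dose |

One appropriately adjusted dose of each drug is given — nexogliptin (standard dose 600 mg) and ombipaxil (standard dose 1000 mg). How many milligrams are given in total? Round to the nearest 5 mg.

550 mg

SCr = 159 / 88.4 = 1.799 mg/dL
CrCl = (140 − 24) × 57 / (72 × 1.799) × 0.85 = 6612.0 / 129.53 × 0.85 ≈ 43.4 mL/min
CrCl ≈ 43 mL/min.
nexogliptin: 20–59 mL/min → 42% of 600 mg = 252 mg.
ombipaxil: 25–49 mL/min → 30% of 1000 mg = 300 mg.
Total = 252 + 300 = 552 mg.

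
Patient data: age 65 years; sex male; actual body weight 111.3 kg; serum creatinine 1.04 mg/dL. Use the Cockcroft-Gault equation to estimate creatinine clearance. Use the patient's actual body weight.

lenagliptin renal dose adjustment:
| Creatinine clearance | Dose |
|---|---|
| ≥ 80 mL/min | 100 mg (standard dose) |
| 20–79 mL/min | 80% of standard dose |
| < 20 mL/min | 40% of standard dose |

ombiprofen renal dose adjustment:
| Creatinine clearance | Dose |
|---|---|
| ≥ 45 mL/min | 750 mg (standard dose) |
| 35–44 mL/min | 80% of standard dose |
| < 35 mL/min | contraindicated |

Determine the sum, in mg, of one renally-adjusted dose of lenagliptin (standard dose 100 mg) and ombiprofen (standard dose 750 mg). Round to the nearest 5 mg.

CrCl = (140 − 65) × 111.3 / (72 × 1.04) = 8347.5 / 74.88 ≈ 111.5 mL/min
CrCl ≈ 111 mL/min.
lenagliptin: ≥ 80 mL/min → 100% of 100 mg = 100 mg.
ombiprofen: ≥ 45 mL/min → 100% of 750 mg = 750 mg.
Total = 100 + 750 = 850 mg.

850 mg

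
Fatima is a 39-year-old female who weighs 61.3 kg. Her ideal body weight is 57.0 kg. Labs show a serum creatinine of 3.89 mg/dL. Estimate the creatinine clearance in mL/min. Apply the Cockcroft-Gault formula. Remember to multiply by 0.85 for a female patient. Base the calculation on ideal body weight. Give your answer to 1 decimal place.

17.5 mL/min

CrCl = (140 − 39) × 57 / (72 × 3.89) × 0.85 = 5757.0 / 280.08 × 0.85 ≈ 17.5 mL/min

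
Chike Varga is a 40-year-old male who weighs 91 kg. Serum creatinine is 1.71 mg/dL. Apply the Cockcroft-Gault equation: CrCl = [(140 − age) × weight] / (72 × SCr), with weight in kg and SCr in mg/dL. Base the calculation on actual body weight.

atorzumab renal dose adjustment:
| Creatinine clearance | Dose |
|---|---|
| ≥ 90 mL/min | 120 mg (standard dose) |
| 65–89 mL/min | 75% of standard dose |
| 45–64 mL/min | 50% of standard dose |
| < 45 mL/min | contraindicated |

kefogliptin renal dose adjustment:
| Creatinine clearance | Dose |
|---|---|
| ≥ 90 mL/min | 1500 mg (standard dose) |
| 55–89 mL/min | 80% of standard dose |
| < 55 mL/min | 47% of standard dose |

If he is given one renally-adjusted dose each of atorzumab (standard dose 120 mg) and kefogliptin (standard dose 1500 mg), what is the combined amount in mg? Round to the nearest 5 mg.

1290 mg

CrCl = (140 − 40) × 91 / (72 × 1.71) = 9100.0 / 123.12 ≈ 73.9 mL/min
CrCl ≈ 74 mL/min.
atorzumab: 65–89 mL/min → 75% of 120 mg = 90 mg.
kefogliptin: 55–89 mL/min → 80% of 1500 mg = 1200 mg.
Total = 90 + 1200 = 1290 mg.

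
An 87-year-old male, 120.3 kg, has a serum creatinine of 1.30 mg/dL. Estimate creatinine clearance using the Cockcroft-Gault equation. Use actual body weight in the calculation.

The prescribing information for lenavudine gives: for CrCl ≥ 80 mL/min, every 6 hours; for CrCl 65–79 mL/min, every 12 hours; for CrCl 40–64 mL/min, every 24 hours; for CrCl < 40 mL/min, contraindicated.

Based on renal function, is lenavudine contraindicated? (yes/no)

CrCl = (140 − 87) × 120.3 / (72 × 1.3) = 6375.9 / 93.60 ≈ 68.1 mL/min
CrCl ≈ 68 mL/min, which is ≥ 40 mL/min.

no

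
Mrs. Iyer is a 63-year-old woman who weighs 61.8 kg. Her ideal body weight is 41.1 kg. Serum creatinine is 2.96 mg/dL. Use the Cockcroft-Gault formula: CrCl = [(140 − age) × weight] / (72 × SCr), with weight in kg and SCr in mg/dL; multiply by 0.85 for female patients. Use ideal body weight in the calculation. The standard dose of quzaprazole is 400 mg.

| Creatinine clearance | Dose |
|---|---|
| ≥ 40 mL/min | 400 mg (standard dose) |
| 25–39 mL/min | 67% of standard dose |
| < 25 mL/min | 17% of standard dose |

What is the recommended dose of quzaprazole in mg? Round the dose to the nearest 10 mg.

CrCl = (140 − 63) × 41.1 / (72 × 2.96) × 0.85 = 3164.7 / 213.12 × 0.85 ≈ 12.6 mL/min
CrCl ≈ 13 mL/min → bracket < 25 mL/min.
17% of 400 mg = 68 mg → 70 mg

70 mg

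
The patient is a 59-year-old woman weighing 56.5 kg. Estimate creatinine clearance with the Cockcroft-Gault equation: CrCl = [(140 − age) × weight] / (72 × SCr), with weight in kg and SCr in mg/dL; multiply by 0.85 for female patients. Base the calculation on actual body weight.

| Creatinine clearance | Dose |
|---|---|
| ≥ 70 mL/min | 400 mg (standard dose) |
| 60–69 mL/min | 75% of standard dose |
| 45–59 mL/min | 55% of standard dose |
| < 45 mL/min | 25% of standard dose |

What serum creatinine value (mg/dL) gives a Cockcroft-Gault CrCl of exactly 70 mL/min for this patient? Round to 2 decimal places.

0.77 mg/dL

Standard dose requires CrCl ≥ 70 mL/min.
Set (140 − 59) × 56.5 × 0.85 / (72 × SCr) = 70
SCr = (140 − 59) × 56.5 × 0.85 / (72 × 70) = 0.772 mg/dL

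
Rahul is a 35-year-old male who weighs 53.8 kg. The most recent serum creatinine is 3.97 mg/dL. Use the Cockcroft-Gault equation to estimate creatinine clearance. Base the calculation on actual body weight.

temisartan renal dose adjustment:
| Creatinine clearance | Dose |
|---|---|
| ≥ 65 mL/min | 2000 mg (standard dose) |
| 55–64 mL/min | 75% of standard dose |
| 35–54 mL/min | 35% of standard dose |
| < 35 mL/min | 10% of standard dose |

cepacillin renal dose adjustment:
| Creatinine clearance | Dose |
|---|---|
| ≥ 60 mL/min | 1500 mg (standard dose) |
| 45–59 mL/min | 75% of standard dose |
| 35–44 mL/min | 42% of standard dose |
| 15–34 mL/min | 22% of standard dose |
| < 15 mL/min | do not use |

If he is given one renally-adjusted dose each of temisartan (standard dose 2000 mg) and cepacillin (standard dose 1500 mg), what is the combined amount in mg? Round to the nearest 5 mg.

CrCl = (140 − 35) × 53.8 / (72 × 3.97) = 5649.0 / 285.84 ≈ 19.8 mL/min
CrCl ≈ 20 mL/min.
temisartan: < 35 mL/min → 10% of 2000 mg = 200 mg.
cepacillin: 15–34 mL/min → 22% of 1500 mg = 330 mg.
Total = 200 + 330 = 530 mg.

530 mg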